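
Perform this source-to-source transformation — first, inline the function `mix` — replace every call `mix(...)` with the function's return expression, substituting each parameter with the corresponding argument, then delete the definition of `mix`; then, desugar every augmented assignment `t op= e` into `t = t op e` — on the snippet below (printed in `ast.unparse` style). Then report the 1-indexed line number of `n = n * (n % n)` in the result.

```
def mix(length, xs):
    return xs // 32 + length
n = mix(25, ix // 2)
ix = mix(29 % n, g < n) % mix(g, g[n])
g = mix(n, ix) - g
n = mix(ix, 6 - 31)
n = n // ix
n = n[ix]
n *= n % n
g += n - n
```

7

Transformed code:
n = ix // 2 // 32 + 25
ix = ((g < n) // 32 + 29 % n) % (g[n] // 32 + g)
g = ix // 32 + n - g
n = (6 - 31) // 32 + ix
n = n // ix
n = n[ix]
n = n * (n % n)
g = g + (n - n)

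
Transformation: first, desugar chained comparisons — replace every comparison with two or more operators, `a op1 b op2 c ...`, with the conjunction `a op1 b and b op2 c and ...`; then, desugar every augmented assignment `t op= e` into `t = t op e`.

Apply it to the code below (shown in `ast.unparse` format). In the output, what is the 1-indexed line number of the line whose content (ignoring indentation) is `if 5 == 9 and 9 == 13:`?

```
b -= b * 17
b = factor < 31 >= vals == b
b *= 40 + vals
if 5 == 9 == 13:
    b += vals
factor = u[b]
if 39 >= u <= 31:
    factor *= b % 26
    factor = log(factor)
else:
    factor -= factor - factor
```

4

Transformed code:
b = b - b * 17
b = factor < 31 and 31 >= vals and (vals == b)
b = b * (40 + vals)
if 5 == 9 and 9 == 13:
    b = b + vals
factor = u[b]
if 39 >= u and u <= 31:
    factor = factor * (b % 26)
    factor = log(factor)
else:
    factor = factor - (factor - factor)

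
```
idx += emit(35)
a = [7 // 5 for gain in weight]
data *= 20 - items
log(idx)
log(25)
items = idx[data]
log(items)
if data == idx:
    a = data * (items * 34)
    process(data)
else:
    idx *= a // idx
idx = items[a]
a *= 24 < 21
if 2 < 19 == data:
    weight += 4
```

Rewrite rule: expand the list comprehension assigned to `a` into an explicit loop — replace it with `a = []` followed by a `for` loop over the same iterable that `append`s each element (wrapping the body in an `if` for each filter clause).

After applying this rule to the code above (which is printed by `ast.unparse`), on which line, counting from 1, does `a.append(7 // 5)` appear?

Transformed code:
idx += emit(35)
a = []
for gain in weight:
    a.append(7 // 5)
data *= 20 - items
log(idx)
log(25)
items = idx[data]
log(items)
if data == idx:
    a = data * (items * 34)
    process(data)
else:
    idx *= a // idx
idx = items[a]
a *= 24 < 21
if 2 < 19 == data:
    weight += 4

4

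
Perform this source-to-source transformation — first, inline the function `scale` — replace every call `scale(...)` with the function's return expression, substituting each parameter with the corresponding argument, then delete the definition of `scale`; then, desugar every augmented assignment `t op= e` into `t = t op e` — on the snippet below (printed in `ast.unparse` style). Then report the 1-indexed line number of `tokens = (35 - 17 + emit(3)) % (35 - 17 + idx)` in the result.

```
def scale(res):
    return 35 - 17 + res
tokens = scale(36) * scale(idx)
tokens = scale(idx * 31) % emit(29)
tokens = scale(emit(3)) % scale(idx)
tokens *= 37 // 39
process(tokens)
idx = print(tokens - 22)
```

3

Transformed code:
tokens = (35 - 17 + 36) * (35 - 17 + idx)
tokens = (35 - 17 + idx * 31) % emit(29)
tokens = (35 - 17 + emit(3)) % (35 - 17 + idx)
tokens = tokens * (37 // 39)
process(tokens)
idx = print(tokens - 22)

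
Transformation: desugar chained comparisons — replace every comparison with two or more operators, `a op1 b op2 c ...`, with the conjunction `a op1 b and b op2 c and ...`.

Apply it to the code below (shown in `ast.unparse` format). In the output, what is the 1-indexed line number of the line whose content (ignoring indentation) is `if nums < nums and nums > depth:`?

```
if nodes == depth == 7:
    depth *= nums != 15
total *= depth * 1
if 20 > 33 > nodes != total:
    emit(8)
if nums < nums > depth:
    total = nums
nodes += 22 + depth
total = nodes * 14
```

Transformed code:
if nodes == depth and depth == 7:
    depth *= nums != 15
total *= depth * 1
if 20 > 33 and 33 > nodes and (nodes != total):
    emit(8)
if nums < nums and nums > depth:
    total = nums
nodes += 22 + depth
total = nodes * 14

6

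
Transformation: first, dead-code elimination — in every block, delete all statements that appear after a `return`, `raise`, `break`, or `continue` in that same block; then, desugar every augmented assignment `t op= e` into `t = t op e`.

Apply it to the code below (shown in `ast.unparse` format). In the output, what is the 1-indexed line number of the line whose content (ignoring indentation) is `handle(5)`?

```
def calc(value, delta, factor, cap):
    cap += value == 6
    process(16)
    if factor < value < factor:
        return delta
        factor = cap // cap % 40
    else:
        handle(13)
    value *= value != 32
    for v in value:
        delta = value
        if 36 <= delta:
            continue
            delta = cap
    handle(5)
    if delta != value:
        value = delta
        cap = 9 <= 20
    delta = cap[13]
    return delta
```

13

Transformed code:
def calc(value, delta, factor, cap):
    cap = cap + (value == 6)
    process(16)
    if factor < value < factor:
        return delta
    else:
        handle(13)
    value = value * (value != 32)
    for v in value:
        delta = value
        if 36 <= delta:
            continue
    handle(5)
    if delta != value:
        value = delta
        cap = 9 <= 20
    delta = cap[13]
    return delta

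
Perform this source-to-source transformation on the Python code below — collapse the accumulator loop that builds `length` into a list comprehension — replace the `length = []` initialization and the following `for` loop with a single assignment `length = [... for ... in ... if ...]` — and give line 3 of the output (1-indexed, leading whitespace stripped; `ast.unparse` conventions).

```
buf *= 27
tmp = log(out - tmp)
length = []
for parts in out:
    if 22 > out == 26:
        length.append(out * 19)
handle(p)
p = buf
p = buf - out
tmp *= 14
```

length = [out * 19 for parts in out if 22 > out == 26]

Transformed code:
buf *= 27
tmp = log(out - tmp)
length = [out * 19 for parts in out if 22 > out == 26]
handle(p)
p = buf
p = buf - out
tmp *= 14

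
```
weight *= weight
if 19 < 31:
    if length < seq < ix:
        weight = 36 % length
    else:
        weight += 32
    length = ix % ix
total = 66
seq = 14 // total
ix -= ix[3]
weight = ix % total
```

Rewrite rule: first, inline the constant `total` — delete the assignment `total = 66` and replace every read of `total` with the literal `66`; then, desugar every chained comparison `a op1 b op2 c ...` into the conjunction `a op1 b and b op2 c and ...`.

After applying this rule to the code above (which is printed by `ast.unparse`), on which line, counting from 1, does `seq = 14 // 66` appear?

8

Transformed code:
weight *= weight
if 19 < 31:
    if length < seq and seq < ix:
        weight = 36 % length
    else:
        weight += 32
    length = ix % ix
seq = 14 // 66
ix -= ix[3]
weight = ix % 66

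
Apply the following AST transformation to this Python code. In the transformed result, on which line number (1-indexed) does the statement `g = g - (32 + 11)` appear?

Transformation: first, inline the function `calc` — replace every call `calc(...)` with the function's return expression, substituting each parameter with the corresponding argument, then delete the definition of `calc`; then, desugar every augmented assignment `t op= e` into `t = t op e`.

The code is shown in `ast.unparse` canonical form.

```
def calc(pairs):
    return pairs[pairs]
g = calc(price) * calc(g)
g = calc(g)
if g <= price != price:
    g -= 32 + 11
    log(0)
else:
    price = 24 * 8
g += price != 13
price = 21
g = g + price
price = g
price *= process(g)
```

Transformed code:
g = price[price] * g[g]
g = g[g]
if g <= price != price:
    g = g - (32 + 11)
    log(0)
else:
    price = 24 * 8
g = g + (price != 13)
price = 21
g = g + price
price = g
price = price * process(g)

4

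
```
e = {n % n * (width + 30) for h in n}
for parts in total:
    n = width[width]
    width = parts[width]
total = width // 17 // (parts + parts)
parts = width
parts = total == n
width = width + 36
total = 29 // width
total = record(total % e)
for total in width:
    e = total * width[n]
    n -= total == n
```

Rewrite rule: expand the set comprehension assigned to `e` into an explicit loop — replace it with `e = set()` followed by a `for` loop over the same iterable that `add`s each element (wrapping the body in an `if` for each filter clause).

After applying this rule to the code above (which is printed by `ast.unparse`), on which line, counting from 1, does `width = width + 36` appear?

10

Transformed code:
e = set()
for h in n:
    e.add(n % n * (width + 30))
for parts in total:
    n = width[width]
    width = parts[width]
total = width // 17 // (parts + parts)
parts = width
parts = total == n
width = width + 36
total = 29 // width
total = record(total % e)
for total in width:
    e = total * width[n]
    n -= total == n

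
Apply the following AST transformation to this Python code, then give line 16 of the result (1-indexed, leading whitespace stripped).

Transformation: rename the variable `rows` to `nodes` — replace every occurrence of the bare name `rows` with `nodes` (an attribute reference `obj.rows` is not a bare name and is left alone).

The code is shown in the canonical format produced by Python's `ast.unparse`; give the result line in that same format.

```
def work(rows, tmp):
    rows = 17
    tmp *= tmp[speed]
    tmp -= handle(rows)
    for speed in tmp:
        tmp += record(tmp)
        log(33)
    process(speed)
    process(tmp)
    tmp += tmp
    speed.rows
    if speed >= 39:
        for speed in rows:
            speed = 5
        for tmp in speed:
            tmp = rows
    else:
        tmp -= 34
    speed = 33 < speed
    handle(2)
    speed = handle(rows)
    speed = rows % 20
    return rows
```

tmp = nodes

Transformed code:
def work(nodes, tmp):
    nodes = 17
    tmp *= tmp[speed]
    tmp -= handle(nodes)
    for speed in tmp:
        tmp += record(tmp)
        log(33)
    process(speed)
    process(tmp)
    tmp += tmp
    speed.rows
    if speed >= 39:
        for speed in nodes:
            speed = 5
        for tmp in speed:
            tmp = nodes
    else:
        tmp -= 34
    speed = 33 < speed
    handle(2)
    speed = handle(nodes)
    speed = nodes % 20
    return nodes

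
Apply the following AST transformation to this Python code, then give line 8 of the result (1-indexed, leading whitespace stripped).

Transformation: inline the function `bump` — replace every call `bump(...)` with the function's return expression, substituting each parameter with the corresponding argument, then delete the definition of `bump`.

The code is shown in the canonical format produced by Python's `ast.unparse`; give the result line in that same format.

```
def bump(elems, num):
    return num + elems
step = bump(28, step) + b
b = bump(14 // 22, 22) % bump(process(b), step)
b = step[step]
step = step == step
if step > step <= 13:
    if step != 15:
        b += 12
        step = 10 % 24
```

Transformed code:
step = step + 28 + b
b = (22 + 14 // 22) % (step + process(b))
b = step[step]
step = step == step
if step > step <= 13:
    if step != 15:
        b += 12
        step = 10 % 24

step = 10 % 24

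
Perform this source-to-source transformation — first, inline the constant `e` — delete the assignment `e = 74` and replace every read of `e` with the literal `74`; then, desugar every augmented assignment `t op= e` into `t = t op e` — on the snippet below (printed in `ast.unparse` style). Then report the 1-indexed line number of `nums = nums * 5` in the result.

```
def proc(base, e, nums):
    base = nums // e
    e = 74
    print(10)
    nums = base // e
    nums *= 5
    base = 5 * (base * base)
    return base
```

5

Transformed code:
def proc(base, e, nums):
    base = nums // 74
    print(10)
    nums = base // 74
    nums = nums * 5
    base = 5 * (base * base)
    return base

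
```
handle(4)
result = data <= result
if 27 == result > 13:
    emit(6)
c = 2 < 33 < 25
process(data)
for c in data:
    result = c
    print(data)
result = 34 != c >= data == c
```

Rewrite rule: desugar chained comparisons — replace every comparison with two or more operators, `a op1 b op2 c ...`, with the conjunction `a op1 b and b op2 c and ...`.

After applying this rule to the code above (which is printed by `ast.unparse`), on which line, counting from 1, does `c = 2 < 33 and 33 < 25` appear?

5

Transformed code:
handle(4)
result = data <= result
if 27 == result and result > 13:
    emit(6)
c = 2 < 33 and 33 < 25
process(data)
for c in data:
    result = c
    print(data)
result = 34 != c and c >= data and (data == c)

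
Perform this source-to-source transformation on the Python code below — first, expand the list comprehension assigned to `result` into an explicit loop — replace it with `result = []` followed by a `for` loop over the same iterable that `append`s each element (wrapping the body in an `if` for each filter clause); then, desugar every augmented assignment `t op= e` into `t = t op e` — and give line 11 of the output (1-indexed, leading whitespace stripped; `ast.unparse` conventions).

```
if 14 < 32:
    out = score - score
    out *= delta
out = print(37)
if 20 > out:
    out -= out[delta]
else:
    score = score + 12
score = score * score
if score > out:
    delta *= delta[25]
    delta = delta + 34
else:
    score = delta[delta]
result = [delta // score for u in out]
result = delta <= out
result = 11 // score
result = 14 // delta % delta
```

delta = delta * delta[25]

Transformed code:
if 14 < 32:
    out = score - score
    out = out * delta
out = print(37)
if 20 > out:
    out = out - out[delta]
else:
    score = score + 12
score = score * score
if score > out:
    delta = delta * delta[25]
    delta = delta + 34
else:
    score = delta[delta]
result = []
for u in out:
    result.append(delta // score)
result = delta <= out
result = 11 // score
result = 14 // delta % delta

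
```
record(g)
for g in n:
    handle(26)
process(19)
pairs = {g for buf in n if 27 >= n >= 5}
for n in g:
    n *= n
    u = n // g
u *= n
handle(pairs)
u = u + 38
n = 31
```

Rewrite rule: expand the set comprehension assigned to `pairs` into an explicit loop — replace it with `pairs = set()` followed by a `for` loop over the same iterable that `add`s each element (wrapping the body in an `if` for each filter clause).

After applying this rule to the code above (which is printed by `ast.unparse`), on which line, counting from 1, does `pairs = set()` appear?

Transformed code:
record(g)
for g in n:
    handle(26)
process(19)
pairs = set()
for buf in n:
    if 27 >= n >= 5:
        pairs.add(g)
for n in g:
    n *= n
    u = n // g
u *= n
handle(pairs)
u = u + 38
n = 31

5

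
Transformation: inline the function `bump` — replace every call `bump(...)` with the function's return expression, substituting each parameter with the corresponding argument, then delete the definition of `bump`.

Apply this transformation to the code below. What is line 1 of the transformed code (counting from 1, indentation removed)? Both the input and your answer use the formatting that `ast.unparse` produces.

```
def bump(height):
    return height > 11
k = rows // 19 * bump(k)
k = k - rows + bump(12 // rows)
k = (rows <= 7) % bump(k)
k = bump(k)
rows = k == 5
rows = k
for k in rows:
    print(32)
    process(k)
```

k = rows // 19 * (k > 11)

Transformed code:
k = rows // 19 * (k > 11)
k = k - rows + (12 // rows > 11)
k = (rows <= 7) % (k > 11)
k = k > 11
rows = k == 5
rows = k
for k in rows:
    print(32)
    process(k)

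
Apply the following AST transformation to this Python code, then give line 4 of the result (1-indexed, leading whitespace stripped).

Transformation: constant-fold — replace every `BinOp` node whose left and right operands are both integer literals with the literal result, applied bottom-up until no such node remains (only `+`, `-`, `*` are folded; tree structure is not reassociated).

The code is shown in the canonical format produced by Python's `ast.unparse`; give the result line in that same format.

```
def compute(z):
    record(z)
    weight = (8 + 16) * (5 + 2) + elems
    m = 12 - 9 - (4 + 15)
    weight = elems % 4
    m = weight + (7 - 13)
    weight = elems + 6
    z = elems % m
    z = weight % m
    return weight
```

m = -16

Transformed code:
def compute(z):
    record(z)
    weight = 168 + elems
    m = -16
    weight = elems % 4
    m = weight + -6
    weight = elems + 6
    z = elems % m
    z = weight % m
    return weight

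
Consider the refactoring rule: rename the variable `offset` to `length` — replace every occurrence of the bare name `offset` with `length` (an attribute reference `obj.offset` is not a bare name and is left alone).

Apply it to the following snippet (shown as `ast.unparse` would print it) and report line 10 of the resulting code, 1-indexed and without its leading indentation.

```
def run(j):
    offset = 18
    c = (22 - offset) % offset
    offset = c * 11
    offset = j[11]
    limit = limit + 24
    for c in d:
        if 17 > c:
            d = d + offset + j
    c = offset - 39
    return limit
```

c = length - 39

Transformed code:
def run(j):
    length = 18
    c = (22 - length) % length
    length = c * 11
    length = j[11]
    limit = limit + 24
    for c in d:
        if 17 > c:
            d = d + length + j
    c = length - 39
    return limit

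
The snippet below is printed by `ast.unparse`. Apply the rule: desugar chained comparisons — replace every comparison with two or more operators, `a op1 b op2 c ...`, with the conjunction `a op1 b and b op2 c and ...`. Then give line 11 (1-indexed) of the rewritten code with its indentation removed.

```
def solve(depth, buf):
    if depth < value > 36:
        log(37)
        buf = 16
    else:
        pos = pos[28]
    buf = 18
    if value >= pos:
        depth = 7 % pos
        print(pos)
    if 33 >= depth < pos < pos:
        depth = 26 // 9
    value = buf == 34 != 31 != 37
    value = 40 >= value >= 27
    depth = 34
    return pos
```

if 33 >= depth and depth < pos and (pos < pos):

Transformed code:
def solve(depth, buf):
    if depth < value and value > 36:
        log(37)
        buf = 16
    else:
        pos = pos[28]
    buf = 18
    if value >= pos:
        depth = 7 % pos
        print(pos)
    if 33 >= depth and depth < pos and (pos < pos):
        depth = 26 // 9
    value = buf == 34 and 34 != 31 and (31 != 37)
    value = 40 >= value and value >= 27
    depth = 34
    return pos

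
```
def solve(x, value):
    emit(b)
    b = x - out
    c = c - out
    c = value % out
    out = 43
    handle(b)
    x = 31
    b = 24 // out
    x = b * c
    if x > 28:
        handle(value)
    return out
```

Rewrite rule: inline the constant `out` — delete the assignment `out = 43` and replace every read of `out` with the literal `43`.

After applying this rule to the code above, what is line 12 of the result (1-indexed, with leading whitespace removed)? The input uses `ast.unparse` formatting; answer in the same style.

return 43

Transformed code:
def solve(x, value):
    emit(b)
    b = x - 43
    c = c - 43
    c = value % 43
    handle(b)
    x = 31
    b = 24 // 43
    x = b * c
    if x > 28:
        handle(value)
    return 43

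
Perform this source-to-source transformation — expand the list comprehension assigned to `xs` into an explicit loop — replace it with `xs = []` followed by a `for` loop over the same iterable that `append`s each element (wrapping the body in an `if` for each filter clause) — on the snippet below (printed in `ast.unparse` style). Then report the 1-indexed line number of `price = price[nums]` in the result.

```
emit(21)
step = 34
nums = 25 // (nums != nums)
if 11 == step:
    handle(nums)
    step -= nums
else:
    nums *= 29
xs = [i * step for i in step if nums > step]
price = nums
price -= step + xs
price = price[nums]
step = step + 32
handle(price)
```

Transformed code:
emit(21)
step = 34
nums = 25 // (nums != nums)
if 11 == step:
    handle(nums)
    step -= nums
else:
    nums *= 29
xs = []
for i in step:
    if nums > step:
        xs.append(i * step)
price = nums
price -= step + xs
price = price[nums]
step = step + 32
handle(price)

15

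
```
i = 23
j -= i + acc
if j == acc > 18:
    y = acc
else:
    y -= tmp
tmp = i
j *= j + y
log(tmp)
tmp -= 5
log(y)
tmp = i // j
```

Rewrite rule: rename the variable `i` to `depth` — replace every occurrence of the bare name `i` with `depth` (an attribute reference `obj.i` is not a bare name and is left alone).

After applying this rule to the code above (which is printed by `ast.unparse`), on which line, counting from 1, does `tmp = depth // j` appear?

12

Transformed code:
depth = 23
j -= depth + acc
if j == acc > 18:
    y = acc
else:
    y -= tmp
tmp = depth
j *= j + y
log(tmp)
tmp -= 5
log(y)
tmp = depth // j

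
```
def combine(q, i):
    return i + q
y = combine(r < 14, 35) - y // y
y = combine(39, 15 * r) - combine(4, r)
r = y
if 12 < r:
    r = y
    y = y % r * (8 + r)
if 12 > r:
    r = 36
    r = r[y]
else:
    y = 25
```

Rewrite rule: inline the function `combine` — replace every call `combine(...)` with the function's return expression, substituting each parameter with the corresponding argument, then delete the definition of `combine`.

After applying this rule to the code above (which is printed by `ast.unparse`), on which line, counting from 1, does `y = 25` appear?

Transformed code:
y = 35 + (r < 14) - y // y
y = 15 * r + 39 - (r + 4)
r = y
if 12 < r:
    r = y
    y = y % r * (8 + r)
if 12 > r:
    r = 36
    r = r[y]
else:
    y = 25

11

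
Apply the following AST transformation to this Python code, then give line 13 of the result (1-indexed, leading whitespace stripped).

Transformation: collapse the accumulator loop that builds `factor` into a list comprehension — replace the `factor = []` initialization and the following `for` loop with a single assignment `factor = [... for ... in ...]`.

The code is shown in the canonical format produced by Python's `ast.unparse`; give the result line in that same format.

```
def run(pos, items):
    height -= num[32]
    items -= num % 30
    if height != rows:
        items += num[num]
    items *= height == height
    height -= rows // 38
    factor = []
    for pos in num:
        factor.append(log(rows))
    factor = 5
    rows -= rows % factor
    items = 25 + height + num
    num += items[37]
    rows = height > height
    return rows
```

Transformed code:
def run(pos, items):
    height -= num[32]
    items -= num % 30
    if height != rows:
        items += num[num]
    items *= height == height
    height -= rows // 38
    factor = [log(rows) for pos in num]
    factor = 5
    rows -= rows % factor
    items = 25 + height + num
    num += items[37]
    rows = height > height
    return rows

rows = height > height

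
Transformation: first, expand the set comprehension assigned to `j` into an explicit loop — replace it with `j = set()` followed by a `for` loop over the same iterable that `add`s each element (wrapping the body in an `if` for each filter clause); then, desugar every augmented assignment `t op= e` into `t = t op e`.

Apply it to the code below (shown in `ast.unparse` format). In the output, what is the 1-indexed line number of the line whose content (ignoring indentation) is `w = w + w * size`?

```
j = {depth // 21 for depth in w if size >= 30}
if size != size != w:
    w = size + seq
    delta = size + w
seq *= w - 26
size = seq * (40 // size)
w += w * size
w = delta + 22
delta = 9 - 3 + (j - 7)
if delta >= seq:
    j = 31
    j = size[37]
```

Transformed code:
j = set()
for depth in w:
    if size >= 30:
        j.add(depth // 21)
if size != size != w:
    w = size + seq
    delta = size + w
seq = seq * (w - 26)
size = seq * (40 // size)
w = w + w * size
w = delta + 22
delta = 9 - 3 + (j - 7)
if delta >= seq:
    j = 31
    j = size[37]

10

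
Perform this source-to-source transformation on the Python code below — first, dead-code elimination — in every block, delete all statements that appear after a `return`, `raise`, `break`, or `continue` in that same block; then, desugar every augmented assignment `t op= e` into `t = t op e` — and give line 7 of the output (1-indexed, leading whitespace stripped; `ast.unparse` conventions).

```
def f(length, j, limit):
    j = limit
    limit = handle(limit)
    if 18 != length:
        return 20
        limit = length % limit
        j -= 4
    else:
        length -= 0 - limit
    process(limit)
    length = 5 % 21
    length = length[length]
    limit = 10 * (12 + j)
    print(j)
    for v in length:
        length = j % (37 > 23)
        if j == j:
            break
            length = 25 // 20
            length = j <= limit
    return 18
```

Transformed code:
def f(length, j, limit):
    j = limit
    limit = handle(limit)
    if 18 != length:
        return 20
    else:
        length = length - (0 - limit)
    process(limit)
    length = 5 % 21
    length = length[length]
    limit = 10 * (12 + j)
    print(j)
    for v in length:
        length = j % (37 > 23)
        if j == j:
            break
    return 18

length = length - (0 - limit)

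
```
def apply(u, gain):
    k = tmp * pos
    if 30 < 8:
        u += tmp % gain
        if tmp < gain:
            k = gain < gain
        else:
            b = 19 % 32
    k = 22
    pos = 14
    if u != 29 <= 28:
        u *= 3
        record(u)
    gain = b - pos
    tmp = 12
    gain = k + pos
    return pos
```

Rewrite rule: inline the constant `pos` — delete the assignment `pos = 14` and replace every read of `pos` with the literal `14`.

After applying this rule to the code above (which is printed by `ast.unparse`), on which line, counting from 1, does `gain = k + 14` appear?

Transformed code:
def apply(u, gain):
    k = tmp * 14
    if 30 < 8:
        u += tmp % gain
        if tmp < gain:
            k = gain < gain
        else:
            b = 19 % 32
    k = 22
    if u != 29 <= 28:
        u *= 3
        record(u)
    gain = b - 14
    tmp = 12
    gain = k + 14
    return 14

15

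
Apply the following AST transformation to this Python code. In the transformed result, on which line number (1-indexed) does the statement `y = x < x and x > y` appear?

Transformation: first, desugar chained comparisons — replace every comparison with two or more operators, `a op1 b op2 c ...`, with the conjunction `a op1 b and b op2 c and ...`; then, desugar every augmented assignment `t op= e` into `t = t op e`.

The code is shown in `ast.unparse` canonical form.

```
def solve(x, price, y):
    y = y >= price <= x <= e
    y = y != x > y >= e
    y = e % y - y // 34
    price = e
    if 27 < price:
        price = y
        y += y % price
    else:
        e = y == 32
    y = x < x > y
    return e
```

11

Transformed code:
def solve(x, price, y):
    y = y >= price and price <= x and (x <= e)
    y = y != x and x > y and (y >= e)
    y = e % y - y // 34
    price = e
    if 27 < price:
        price = y
        y = y + y % price
    else:
        e = y == 32
    y = x < x and x > y
    return e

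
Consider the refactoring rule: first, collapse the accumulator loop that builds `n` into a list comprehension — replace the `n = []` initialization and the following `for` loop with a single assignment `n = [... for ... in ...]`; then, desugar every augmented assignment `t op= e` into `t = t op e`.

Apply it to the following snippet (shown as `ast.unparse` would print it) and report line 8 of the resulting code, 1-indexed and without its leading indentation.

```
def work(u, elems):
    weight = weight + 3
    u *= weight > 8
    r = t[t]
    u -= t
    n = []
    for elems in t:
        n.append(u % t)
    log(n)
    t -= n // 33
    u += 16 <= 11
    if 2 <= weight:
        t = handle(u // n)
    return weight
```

Transformed code:
def work(u, elems):
    weight = weight + 3
    u = u * (weight > 8)
    r = t[t]
    u = u - t
    n = [u % t for elems in t]
    log(n)
    t = t - n // 33
    u = u + (16 <= 11)
    if 2 <= weight:
        t = handle(u // n)
    return weight

t = t - n // 33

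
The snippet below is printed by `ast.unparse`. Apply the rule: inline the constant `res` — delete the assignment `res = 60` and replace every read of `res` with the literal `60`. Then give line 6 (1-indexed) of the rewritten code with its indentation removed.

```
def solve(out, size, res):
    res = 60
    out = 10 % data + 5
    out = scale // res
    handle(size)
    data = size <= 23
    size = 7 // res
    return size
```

size = 7 // 60

Transformed code:
def solve(out, size, res):
    out = 10 % data + 5
    out = scale // 60
    handle(size)
    data = size <= 23
    size = 7 // 60
    return size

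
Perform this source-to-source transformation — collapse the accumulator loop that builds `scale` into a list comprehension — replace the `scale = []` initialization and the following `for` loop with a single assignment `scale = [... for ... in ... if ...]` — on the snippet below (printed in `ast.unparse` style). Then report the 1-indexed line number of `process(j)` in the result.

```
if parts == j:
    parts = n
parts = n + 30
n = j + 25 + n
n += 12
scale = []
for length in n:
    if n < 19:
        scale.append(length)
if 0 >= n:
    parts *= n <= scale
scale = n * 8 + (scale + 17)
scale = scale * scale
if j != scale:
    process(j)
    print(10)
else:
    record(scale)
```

Transformed code:
if parts == j:
    parts = n
parts = n + 30
n = j + 25 + n
n += 12
scale = [length for length in n if n < 19]
if 0 >= n:
    parts *= n <= scale
scale = n * 8 + (scale + 17)
scale = scale * scale
if j != scale:
    process(j)
    print(10)
else:
    record(scale)

12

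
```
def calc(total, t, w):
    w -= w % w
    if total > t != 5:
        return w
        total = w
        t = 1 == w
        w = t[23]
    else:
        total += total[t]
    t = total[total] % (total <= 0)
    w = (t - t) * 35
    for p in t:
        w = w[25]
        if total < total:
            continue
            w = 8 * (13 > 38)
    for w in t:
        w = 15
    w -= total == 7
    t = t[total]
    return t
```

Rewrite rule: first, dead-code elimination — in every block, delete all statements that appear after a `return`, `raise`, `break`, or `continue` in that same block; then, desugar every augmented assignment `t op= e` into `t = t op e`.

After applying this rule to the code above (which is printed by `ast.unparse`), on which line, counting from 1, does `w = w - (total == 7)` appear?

Transformed code:
def calc(total, t, w):
    w = w - w % w
    if total > t != 5:
        return w
    else:
        total = total + total[t]
    t = total[total] % (total <= 0)
    w = (t - t) * 35
    for p in t:
        w = w[25]
        if total < total:
            continue
    for w in t:
        w = 15
    w = w - (total == 7)
    t = t[total]
    return t

15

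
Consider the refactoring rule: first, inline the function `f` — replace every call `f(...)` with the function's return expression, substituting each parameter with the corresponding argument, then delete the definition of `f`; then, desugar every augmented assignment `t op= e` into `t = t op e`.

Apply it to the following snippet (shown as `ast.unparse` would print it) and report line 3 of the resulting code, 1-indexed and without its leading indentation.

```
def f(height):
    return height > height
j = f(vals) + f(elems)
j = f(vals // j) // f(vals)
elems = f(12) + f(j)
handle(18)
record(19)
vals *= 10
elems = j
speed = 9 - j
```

elems = (12 > 12) + (j > j)

Transformed code:
j = (vals > vals) + (elems > elems)
j = (vals // j > vals // j) // (vals > vals)
elems = (12 > 12) + (j > j)
handle(18)
record(19)
vals = vals * 10
elems = j
speed = 9 - j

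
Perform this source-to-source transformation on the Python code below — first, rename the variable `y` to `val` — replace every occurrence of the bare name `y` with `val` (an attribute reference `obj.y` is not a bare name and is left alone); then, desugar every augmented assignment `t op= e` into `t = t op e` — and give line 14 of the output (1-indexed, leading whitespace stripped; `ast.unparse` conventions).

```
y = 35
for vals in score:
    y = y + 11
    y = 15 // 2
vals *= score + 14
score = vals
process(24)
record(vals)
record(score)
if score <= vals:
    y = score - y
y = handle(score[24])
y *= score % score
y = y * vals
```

Transformed code:
val = 35
for vals in score:
    val = val + 11
    val = 15 // 2
vals = vals * (score + 14)
score = vals
process(24)
record(vals)
record(score)
if score <= vals:
    val = score - val
val = handle(score[24])
val = val * (score % score)
val = val * vals

val = val * vals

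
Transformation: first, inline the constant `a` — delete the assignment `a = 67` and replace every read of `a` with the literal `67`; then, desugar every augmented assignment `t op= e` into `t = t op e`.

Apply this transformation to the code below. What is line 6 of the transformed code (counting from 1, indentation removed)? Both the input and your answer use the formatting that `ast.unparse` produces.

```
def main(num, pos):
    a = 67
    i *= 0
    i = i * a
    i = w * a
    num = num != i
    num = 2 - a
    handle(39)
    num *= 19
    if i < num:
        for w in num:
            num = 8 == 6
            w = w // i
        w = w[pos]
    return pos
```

Transformed code:
def main(num, pos):
    i = i * 0
    i = i * 67
    i = w * 67
    num = num != i
    num = 2 - 67
    handle(39)
    num = num * 19
    if i < num:
        for w in num:
            num = 8 == 6
            w = w // i
        w = w[pos]
    return pos

num = 2 - 67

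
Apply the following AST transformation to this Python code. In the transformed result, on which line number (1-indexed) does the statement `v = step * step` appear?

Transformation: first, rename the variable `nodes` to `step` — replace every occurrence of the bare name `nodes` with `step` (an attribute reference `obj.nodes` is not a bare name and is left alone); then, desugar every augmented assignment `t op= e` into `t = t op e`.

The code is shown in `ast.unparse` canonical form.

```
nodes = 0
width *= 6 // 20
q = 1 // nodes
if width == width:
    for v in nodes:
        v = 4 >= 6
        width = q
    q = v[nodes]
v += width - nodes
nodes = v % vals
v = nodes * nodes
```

Transformed code:
step = 0
width = width * (6 // 20)
q = 1 // step
if width == width:
    for v in step:
        v = 4 >= 6
        width = q
    q = v[step]
v = v + (width - step)
step = v % vals
v = step * step

11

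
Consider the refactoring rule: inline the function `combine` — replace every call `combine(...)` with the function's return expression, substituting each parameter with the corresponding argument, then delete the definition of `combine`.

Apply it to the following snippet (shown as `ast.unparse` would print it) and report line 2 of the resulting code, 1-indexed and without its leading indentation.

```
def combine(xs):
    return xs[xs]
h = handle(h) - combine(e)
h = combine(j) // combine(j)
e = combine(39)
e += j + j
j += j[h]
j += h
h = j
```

Transformed code:
h = handle(h) - e[e]
h = j[j] // j[j]
e = 39[39]
e += j + j
j += j[h]
j += h
h = j

h = j[j] // j[j]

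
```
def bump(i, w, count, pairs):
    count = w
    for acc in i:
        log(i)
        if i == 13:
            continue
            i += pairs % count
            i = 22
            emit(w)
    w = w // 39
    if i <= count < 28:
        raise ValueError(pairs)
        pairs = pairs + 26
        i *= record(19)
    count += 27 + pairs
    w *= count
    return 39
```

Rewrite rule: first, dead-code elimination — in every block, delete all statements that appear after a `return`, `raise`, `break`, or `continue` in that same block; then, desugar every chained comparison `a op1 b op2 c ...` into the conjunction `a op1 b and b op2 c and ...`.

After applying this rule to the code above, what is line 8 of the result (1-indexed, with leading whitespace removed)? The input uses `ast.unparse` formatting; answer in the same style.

Transformed code:
def bump(i, w, count, pairs):
    count = w
    for acc in i:
        log(i)
        if i == 13:
            continue
    w = w // 39
    if i <= count and count < 28:
        raise ValueError(pairs)
    count += 27 + pairs
    w *= count
    return 39

if i <= count and count < 28:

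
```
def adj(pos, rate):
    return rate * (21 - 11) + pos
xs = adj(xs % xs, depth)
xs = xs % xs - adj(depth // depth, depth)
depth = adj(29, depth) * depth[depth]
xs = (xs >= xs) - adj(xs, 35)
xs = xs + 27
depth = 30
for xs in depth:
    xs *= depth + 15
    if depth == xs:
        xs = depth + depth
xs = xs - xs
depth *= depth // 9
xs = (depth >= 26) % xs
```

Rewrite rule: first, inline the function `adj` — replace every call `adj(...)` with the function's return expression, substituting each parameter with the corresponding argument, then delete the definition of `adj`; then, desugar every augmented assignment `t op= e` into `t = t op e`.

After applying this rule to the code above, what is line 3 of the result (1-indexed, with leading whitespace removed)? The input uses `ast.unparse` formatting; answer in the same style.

depth = (depth * (21 - 11) + 29) * depth[depth]

Transformed code:
xs = depth * (21 - 11) + xs % xs
xs = xs % xs - (depth * (21 - 11) + depth // depth)
depth = (depth * (21 - 11) + 29) * depth[depth]
xs = (xs >= xs) - (35 * (21 - 11) + xs)
xs = xs + 27
depth = 30
for xs in depth:
    xs = xs * (depth + 15)
    if depth == xs:
        xs = depth + depth
xs = xs - xs
depth = depth * (depth // 9)
xs = (depth >= 26) % xs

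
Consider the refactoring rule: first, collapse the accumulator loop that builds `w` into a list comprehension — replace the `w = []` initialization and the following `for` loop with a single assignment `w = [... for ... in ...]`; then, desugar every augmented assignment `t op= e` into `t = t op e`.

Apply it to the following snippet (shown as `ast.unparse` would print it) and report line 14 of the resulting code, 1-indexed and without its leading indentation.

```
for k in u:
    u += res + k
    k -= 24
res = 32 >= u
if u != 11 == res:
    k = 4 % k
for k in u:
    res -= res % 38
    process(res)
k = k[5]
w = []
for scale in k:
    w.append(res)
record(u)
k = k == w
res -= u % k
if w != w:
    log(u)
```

res = res - u % k

Transformed code:
for k in u:
    u = u + (res + k)
    k = k - 24
res = 32 >= u
if u != 11 == res:
    k = 4 % k
for k in u:
    res = res - res % 38
    process(res)
k = k[5]
w = [res for scale in k]
record(u)
k = k == w
res = res - u % k
if w != w:
    log(u)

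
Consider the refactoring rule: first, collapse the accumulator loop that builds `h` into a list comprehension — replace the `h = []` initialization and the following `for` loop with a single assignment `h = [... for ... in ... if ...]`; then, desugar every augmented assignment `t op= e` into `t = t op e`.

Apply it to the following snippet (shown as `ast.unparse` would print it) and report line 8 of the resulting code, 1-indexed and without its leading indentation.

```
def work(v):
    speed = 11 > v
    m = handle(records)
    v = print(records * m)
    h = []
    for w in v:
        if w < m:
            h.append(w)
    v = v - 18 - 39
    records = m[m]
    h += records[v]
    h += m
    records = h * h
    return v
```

Transformed code:
def work(v):
    speed = 11 > v
    m = handle(records)
    v = print(records * m)
    h = [w for w in v if w < m]
    v = v - 18 - 39
    records = m[m]
    h = h + records[v]
    h = h + m
    records = h * h
    return v

h = h + records[v]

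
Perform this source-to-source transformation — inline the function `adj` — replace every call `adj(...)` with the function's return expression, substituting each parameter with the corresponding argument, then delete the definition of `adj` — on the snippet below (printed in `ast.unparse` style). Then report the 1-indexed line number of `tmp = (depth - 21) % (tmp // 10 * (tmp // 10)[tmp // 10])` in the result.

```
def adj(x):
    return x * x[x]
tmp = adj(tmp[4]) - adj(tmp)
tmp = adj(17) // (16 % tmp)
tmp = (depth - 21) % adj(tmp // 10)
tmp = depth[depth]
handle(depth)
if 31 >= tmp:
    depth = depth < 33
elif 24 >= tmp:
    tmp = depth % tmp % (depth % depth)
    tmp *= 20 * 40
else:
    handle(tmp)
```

Transformed code:
tmp = tmp[4] * tmp[4][tmp[4]] - tmp * tmp[tmp]
tmp = 17 * 17[17] // (16 % tmp)
tmp = (depth - 21) % (tmp // 10 * (tmp // 10)[tmp // 10])
tmp = depth[depth]
handle(depth)
if 31 >= tmp:
    depth = depth < 33
elif 24 >= tmp:
    tmp = depth % tmp % (depth % depth)
    tmp *= 20 * 40
else:
    handle(tmp)

3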